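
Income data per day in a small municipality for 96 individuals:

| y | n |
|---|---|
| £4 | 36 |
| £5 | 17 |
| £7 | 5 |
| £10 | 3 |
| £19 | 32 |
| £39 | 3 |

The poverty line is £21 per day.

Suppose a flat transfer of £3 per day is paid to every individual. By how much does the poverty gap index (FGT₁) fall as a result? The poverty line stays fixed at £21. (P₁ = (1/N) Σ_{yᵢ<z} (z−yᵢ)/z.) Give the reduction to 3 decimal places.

Before: below the line — 36×£4, 17×£5, 5×£7, 3×£10, 32×£19; poverty gap index (FGT₁) = 0.52133.
After the £3 transfer: below the line — 36×£7, 17×£8, 5×£10, 3×£13; poverty gap index (FGT₁) = 0.39881.
Reduction = 0.52133 − 0.39881 = 0.123.

0.123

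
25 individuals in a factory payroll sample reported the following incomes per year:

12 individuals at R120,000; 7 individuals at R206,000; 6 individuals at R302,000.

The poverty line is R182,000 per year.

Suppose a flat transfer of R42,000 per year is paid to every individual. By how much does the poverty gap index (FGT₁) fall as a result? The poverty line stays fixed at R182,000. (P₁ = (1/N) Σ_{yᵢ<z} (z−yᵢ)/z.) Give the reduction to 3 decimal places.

0.111

Before: below the line — 12×R120,000; poverty gap index (FGT₁) = 0.16352.
After the R42,000 transfer: below the line — 12×R162,000; poverty gap index (FGT₁) = 0.05275.
Reduction = 0.16352 − 0.05275 = 0.111.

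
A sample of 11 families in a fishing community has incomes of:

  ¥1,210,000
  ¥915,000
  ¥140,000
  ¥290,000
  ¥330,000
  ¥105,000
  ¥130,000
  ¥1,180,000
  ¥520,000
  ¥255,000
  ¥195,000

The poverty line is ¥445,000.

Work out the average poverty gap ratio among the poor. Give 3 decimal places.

0.536

Below z: ¥105,000, ¥130,000, ¥140,000, ¥195,000, ¥255,000, ¥290,000, ¥330,000 (q = 7 of N = 11).
Relative gaps: 0.7640, 0.7079, 0.6854, 0.5618, 0.4270, 0.3483, 0.2584; sum = 3.752809.
I averages over the q = 7 poor units only: 3.752809 / 7 = 0.536.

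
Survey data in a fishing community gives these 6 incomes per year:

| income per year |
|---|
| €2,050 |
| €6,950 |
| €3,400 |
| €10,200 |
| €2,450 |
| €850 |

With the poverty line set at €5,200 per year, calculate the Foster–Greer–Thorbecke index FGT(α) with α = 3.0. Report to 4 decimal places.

Incomes under z: €850, €2,050, €2,450, €3,400 (q = 4 of N = 6).
Gap ratios (z−y)/z: (5200−850)/5200 = 0.8365; (5200−2050)/5200 = 0.6058; (5200−2450)/5200 = 0.5288; (5200−3400)/5200 = 0.3462.
Raised to α = 3.0: 0.58541; 0.22229; 0.14791; 0.04148.
Sum = 0.997081; FGT(3.0) = 0.997081 / 6 = 0.1662.

0.1662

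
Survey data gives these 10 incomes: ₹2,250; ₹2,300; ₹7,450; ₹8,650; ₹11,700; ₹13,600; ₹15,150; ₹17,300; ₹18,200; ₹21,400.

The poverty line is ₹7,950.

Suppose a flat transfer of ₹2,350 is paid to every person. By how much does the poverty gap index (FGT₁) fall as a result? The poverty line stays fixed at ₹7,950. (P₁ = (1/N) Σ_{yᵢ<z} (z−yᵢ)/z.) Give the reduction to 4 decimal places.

0.0654

Before: below the line — ₹2,250, ₹2,300, ₹7,450; poverty gap index (FGT₁) = 0.149057.
After the ₹2,350 transfer: below the line — ₹4,600, ₹4,650; poverty gap index (FGT₁) = 0.083648.
Reduction = 0.149057 − 0.083648 = 0.0654.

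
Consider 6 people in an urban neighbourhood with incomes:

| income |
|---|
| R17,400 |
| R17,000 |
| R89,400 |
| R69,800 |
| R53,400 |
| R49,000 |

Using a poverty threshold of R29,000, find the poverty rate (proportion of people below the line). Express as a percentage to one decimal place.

33.3%

2 of the 6 people have income below R29,000.
H = 2/6 = 33.3%.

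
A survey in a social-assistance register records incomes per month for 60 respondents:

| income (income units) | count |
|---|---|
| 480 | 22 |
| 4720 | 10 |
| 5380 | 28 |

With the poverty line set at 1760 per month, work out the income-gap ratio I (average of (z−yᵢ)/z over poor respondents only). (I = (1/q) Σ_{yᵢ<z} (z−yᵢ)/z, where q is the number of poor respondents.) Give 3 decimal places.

Below z: 22×480 (q = 22 of N = 60).
Relative gaps: 0.7273 (×22); sum = 16.000000.
I averages over the q = 22 poor units only: 16.000000 / 22 = 0.727.

0.727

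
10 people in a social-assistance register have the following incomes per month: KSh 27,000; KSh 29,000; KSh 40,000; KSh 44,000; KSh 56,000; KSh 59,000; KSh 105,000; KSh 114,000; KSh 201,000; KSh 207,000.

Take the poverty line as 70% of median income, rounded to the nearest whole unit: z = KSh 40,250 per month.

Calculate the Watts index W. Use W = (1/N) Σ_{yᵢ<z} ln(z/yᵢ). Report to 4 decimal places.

0.0733

Poor units: KSh 27,000, KSh 29,000, KSh 40,000 (q = 3 of N = 10).
Log gaps: ln(40250/27000) = 0.3993; ln(40250/29000) = 0.3278; ln(40250/40000) = 0.0062.
W = 0.733318 / 10 = 0.0733.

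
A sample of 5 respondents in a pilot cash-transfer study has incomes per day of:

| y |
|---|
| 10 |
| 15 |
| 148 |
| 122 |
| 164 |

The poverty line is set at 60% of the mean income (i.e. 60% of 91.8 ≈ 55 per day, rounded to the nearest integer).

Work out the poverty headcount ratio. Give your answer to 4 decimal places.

0.4000

2 of the 5 respondents have income below 55.
H = 2/5 = 0.4000.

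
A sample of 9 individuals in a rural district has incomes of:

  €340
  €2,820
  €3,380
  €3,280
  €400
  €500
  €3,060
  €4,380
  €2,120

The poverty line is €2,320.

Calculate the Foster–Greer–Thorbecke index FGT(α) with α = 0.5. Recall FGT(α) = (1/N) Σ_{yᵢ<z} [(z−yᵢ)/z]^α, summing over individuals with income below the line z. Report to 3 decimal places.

Below z: €340, €400, €500, €2,120 (q = 4 of N = 9).
Relative gaps: (2320−340)/2320 = 0.8534; (2320−400)/2320 = 0.8276; (2320−500)/2320 = 0.7845; (2320−2120)/2320 = 0.0862.
Raised to α = 0.5: 0.92382; 0.90972; 0.88571; 0.29361.
Sum = 3.012861; FGT(0.5) = 3.012861 / 9 = 0.335.

0.335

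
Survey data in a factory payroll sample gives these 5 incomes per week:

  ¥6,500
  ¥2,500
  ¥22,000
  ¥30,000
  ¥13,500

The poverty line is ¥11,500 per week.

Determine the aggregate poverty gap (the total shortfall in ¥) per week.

¥14,000

Poor units: ¥2,500, ¥6,500 (q = 2 of N = 5).
Individual gaps: 11500−2500 = 9000; 11500−6500 = 5000.
Aggregate gap = ¥14,000.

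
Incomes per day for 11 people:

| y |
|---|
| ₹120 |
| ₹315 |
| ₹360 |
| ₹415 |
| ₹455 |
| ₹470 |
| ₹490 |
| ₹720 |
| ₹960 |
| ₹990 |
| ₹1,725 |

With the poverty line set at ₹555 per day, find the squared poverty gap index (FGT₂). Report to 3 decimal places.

0.096

Poor units: ₹120, ₹315, ₹360, ₹415, ₹455, ₹470, ₹490 (q = 7 of N = 11).
Gap ratios (z−y)/z: (555−120)/555 = 0.7838; (555−315)/555 = 0.4324; (555−360)/555 = 0.3514; (555−415)/555 = 0.2523; (555−455)/555 = 0.1802; (555−470)/555 = 0.1532; (555−490)/555 = 0.1171.
Squared: 0.6143; 0.1870; 0.1234; 0.0636; 0.0325; 0.0235; 0.0137.
Sum = 1.058031; P₂ = 1.058031 / 11 = 0.096.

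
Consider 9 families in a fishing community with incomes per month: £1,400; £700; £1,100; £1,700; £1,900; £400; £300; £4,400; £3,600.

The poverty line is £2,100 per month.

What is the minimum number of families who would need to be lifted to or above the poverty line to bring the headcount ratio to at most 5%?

7

Currently q = 7 of N = 9 are below the line (H = 0.778).
A headcount ratio of at most 5% allows at most ⌊0.05 × 9⌋ = 0 poor families.
So at least 7 − 0 = 7 must be lifted.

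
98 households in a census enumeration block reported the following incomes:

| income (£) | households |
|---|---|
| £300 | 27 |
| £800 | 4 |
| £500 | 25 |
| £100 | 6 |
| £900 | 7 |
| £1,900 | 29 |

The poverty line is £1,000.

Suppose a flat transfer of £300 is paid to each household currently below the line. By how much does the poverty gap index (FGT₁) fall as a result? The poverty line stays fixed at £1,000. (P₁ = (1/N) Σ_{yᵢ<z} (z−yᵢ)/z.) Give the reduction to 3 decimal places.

0.193

Before: below the line — 6×£100, 27×£300, 25×£500, 4×£800, 7×£900; poverty gap index (FGT₁) = 0.39082.
After the £300 transfer: below the line — 6×£400, 27×£600, 25×£800; poverty gap index (FGT₁) = 0.19796.
Reduction = 0.39082 − 0.19796 = 0.193.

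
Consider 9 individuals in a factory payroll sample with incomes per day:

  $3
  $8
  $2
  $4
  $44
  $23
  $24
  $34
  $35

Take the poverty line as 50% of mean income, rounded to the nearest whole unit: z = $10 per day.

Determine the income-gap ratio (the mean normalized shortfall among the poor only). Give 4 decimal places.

0.5750

Below z: $2, $3, $4, $8 (q = 4 of N = 9).
Relative gaps: 0.8000, 0.7000, 0.6000, 0.2000; sum = 2.300000.
I averages over the q = 4 poor units only: 2.300000 / 4 = 0.5750.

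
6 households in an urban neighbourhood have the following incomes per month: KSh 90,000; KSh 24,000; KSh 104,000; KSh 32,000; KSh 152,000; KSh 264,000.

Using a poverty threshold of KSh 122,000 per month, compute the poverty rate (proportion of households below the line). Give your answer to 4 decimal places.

0.6667

4 of the 6 households have income below KSh 122,000.
H = 4/6 = 0.6667.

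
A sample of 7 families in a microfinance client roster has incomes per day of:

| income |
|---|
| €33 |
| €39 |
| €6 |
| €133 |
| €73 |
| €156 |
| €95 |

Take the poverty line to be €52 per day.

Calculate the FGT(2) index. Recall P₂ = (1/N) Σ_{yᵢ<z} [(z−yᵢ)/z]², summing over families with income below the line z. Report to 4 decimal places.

0.1398

Poor units: €6, €33, €39 (q = 3 of N = 7).
Relative gaps: (52−6)/52 = 0.8846; (52−33)/52 = 0.3654; (52−39)/52 = 0.2500.
Squared: 0.7825; 0.1335; 0.0625.
Sum = 0.978550; P₂ = 0.978550 / 7 = 0.1398.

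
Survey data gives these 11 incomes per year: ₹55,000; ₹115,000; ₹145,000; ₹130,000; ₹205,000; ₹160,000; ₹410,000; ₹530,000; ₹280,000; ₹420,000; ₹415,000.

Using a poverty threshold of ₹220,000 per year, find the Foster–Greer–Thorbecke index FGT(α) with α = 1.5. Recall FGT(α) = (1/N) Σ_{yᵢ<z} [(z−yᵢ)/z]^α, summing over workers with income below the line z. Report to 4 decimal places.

Incomes under z: ₹55,000, ₹115,000, ₹130,000, ₹145,000, ₹160,000, ₹205,000 (q = 6 of N = 11).
Relative gaps: (220000−55000)/220000 = 0.7500; (220000−115000)/220000 = 0.4773; (220000−130000)/220000 = 0.4091; (220000−145000)/220000 = 0.3409; (220000−160000)/220000 = 0.2727; (220000−205000)/220000 = 0.0682.
Raised to α = 1.5: 0.64952; 0.32972; 0.26166; 0.19905; 0.14243; 0.01780.
Sum = 1.600177; FGT(1.5) = 1.600177 / 11 = 0.1455.

0.1455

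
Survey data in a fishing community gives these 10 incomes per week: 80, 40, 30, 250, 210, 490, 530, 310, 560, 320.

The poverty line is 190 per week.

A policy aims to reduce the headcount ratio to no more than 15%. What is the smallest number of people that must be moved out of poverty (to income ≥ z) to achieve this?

2

Currently q = 3 of N = 10 are below the line (H = 0.300).
A headcount ratio of at most 15% allows at most ⌊0.15 × 10⌋ = 1 poor people.
So at least 3 − 1 = 2 must be lifted.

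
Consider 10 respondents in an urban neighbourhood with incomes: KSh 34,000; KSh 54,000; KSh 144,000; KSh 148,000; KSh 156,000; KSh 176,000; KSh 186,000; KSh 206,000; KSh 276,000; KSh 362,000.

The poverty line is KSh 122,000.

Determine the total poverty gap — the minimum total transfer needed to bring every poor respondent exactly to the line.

Incomes under z: KSh 34,000, KSh 54,000 (q = 2 of N = 10).
Individual gaps: 122000−34000 = 88000; 122000−54000 = 68000.
Aggregate gap = KSh 156,000.

KSh 156,000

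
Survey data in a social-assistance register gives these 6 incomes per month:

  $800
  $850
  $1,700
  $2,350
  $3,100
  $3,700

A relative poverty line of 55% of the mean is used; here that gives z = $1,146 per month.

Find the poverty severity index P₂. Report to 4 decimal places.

0.0263

Poor units: $800, $850 (q = 2 of N = 6).
Normalized shortfalls: (1146−800)/1146 = 0.3019; (1146−850)/1146 = 0.2583.
Squared: 0.0912; 0.0667.
Sum = 0.157869; P₂ = 0.157869 / 6 = 0.0263.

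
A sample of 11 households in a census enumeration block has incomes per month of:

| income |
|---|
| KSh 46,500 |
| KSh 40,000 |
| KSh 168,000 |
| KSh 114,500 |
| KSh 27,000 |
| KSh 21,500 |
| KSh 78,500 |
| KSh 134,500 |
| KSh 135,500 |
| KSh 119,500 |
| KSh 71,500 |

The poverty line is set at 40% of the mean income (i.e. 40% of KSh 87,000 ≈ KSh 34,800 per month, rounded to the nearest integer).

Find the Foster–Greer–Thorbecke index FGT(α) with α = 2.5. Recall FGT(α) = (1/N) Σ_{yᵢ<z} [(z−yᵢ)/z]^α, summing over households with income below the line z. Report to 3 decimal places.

Below the line: KSh 21,500, KSh 27,000 (q = 2 of N = 11).
Gap ratios (z−y)/z: (34800−21500)/34800 = 0.3822; (34800−27000)/34800 = 0.2241.
Raised to α = 2.5: 0.09030; 0.02378.
Sum = 0.114083; FGT(2.5) = 0.114083 / 11 = 0.010.

0.010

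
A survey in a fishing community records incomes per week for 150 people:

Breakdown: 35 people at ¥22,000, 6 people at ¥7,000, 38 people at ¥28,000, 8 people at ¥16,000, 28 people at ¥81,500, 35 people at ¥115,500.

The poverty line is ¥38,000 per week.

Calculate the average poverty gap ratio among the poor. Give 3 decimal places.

Below the line: 6×¥7,000, 8×¥16,000, 35×¥22,000, 38×¥28,000 (q = 87 of N = 150).
Relative gaps: 0.8158 (×6), 0.5789 (×8), 0.4211 (×35), 0.2632 (×38); sum = 34.263158.
I averages over the q = 87 poor units only: 34.263158 / 87 = 0.394.

0.394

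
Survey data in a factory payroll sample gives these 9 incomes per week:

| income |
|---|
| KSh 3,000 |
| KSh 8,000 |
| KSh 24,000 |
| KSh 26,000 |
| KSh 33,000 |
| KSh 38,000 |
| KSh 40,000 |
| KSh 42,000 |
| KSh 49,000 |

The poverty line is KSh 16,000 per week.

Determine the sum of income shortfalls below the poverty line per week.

KSh 21,000

Below the line: KSh 3,000, KSh 8,000 (q = 2 of N = 9).
Individual gaps: 16000−3000 = 13000; 16000−8000 = 8000.
Aggregate gap = KSh 21,000.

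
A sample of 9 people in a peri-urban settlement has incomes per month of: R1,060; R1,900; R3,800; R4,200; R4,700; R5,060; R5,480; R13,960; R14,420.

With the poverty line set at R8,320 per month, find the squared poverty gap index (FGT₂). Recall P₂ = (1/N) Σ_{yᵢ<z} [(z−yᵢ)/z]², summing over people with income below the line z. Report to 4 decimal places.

0.2618

Incomes under z: R1,060, R1,900, R3,800, R4,200, R4,700, R5,060, R5,480 (q = 7 of N = 9).
Normalized shortfalls: (8320−1060)/8320 = 0.8726; (8320−1900)/8320 = 0.7716; (8320−3800)/8320 = 0.5433; (8320−4200)/8320 = 0.4952; (8320−4700)/8320 = 0.4351; (8320−5060)/8320 = 0.3918; (8320−5480)/8320 = 0.3413.
Squared: 0.7614; 0.5954; 0.2951; 0.2452; 0.1893; 0.1535; 0.1165.
Sum = 2.356555; P₂ = 2.356555 / 9 = 0.2618.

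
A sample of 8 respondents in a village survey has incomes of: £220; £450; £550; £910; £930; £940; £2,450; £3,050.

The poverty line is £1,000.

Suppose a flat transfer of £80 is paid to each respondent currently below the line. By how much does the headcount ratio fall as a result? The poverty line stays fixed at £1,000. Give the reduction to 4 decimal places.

0.2500

Before: below the line — £220, £450, £550, £910, £930, £940; headcount ratio = 0.750000.
After the £80 transfer: below the line — £300, £530, £630, £990; headcount ratio = 0.500000.
Reduction = 0.750000 − 0.500000 = 0.2500.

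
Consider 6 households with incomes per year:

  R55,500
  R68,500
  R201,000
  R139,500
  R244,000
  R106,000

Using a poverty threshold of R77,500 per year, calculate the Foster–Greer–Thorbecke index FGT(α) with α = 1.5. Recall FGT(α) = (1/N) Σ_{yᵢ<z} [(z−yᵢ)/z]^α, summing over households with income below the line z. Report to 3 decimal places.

0.032

Incomes under z: R55,500, R68,500 (q = 2 of N = 6).
Normalized shortfalls: (77500−55500)/77500 = 0.2839; (77500−68500)/77500 = 0.1161.
Raised to α = 1.5: 0.15125; 0.03957.
Sum = 0.190819; FGT(1.5) = 0.190819 / 6 = 0.032.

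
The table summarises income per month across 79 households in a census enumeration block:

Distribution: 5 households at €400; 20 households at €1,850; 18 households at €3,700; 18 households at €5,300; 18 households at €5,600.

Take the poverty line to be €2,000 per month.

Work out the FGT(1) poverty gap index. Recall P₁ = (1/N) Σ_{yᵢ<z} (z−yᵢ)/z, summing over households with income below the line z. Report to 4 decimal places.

Incomes under z: 5×€400, 20×€1,850 (q = 25 of N = 79).
Gap ratios (z−y)/z: (2000−400)/2000 = 0.8000 (×5); (2000−1850)/2000 = 0.0750 (×20).
Sum of shortfalls = 5.500000; P₁ averages over all N: 5.500000 / 79 = 0.0696.

0.0696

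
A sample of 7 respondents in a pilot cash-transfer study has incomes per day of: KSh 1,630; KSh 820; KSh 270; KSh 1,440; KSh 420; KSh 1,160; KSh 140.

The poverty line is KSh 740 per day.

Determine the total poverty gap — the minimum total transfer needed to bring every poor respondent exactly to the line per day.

KSh 1,390

Below the line: KSh 140, KSh 270, KSh 420 (q = 3 of N = 7).
Individual gaps: 740−140 = 600; 740−270 = 470; 740−420 = 320.
Aggregate gap = KSh 1,390.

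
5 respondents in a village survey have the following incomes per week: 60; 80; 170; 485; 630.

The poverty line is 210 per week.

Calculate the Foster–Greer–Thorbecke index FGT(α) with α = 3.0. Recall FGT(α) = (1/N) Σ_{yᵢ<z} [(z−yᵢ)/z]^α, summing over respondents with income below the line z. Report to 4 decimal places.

Below the line: 60, 80, 170 (q = 3 of N = 5).
Normalized shortfalls: (210−60)/210 = 0.7143; (210−80)/210 = 0.6190; (210−170)/210 = 0.1905.
Raised to α = 3.0: 0.36443; 0.23723; 0.00691.
Sum = 0.608574; FGT(3.0) = 0.608574 / 5 = 0.1217.

0.1217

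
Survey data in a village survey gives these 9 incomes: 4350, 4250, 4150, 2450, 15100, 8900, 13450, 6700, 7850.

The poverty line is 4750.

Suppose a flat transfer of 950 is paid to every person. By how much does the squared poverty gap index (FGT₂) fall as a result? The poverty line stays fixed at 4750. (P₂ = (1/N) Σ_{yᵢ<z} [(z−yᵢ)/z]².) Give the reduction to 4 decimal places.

0.0209

Before: below the line — 2450, 4150, 4250, 4350; squared poverty gap index (FGT₂) = 0.029843.
After the 950 transfer: below the line — 3400; squared poverty gap index (FGT₂) = 0.008975.
Reduction = 0.029843 − 0.008975 = 0.0209.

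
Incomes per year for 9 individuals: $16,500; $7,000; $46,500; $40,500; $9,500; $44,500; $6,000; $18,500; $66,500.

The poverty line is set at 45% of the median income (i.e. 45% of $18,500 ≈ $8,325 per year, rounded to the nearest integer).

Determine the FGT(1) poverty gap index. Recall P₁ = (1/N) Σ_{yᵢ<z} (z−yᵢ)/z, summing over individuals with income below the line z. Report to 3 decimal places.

Below z: $6,000, $7,000 (q = 2 of N = 9).
Normalized shortfalls: (8325−6000)/8325 = 0.2793; (8325−7000)/8325 = 0.1592.
Sum of shortfalls = 0.438438; P₁ averages over all N: 0.438438 / 9 = 0.049.

0.049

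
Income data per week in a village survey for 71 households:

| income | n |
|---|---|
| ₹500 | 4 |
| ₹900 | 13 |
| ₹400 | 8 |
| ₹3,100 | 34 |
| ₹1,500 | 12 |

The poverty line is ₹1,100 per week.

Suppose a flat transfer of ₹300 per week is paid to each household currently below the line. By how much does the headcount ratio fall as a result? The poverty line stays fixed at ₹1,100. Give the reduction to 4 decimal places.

Before: below the line — 8×₹400, 4×₹500, 13×₹900; headcount ratio = 0.352113.
After the ₹300 transfer: below the line — 8×₹700, 4×₹800; headcount ratio = 0.169014.
Reduction = 0.352113 − 0.169014 = 0.1831.

0.1831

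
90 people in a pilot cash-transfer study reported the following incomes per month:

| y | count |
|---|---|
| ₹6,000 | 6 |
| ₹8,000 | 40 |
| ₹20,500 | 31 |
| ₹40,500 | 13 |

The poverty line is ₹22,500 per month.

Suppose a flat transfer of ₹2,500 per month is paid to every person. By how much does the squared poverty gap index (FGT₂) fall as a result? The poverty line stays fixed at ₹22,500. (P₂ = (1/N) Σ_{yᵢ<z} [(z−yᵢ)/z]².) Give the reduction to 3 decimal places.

Before: below the line — 6×₹6,000, 40×₹8,000, 31×₹20,500; squared poverty gap index (FGT₂) = 0.22316.
After the ₹2,500 transfer: below the line — 6×₹8,500, 40×₹10,500; squared poverty gap index (FGT₂) = 0.15223.
Reduction = 0.22316 − 0.15223 = 0.071.

0.071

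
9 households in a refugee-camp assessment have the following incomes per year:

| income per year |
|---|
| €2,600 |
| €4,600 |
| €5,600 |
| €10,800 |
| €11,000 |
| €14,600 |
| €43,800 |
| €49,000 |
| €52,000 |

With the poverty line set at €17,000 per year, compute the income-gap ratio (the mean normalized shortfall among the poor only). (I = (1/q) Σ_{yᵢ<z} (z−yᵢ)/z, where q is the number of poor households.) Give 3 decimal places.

Incomes under z: €2,600, €4,600, €5,600, €10,800, €11,000, €14,600 (q = 6 of N = 9).
Relative gaps: 0.8471, 0.7294, 0.6706, 0.3647, 0.3529, 0.1412; sum = 3.105882.
The income-gap ratio divides by q (the poor only): 3.105882 / 6 = 0.518.

0.518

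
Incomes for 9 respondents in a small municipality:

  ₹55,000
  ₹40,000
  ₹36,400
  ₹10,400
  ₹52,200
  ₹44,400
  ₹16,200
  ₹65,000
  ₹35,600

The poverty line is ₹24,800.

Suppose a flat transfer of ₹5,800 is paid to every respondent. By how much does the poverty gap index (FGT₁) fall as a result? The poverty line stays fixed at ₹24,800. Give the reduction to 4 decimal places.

0.0520

Before: below the line — ₹10,400, ₹16,200; poverty gap index (FGT₁) = 0.103047.
After the ₹5,800 transfer: below the line — ₹16,200, ₹22,000; poverty gap index (FGT₁) = 0.051075.
Reduction = 0.103047 − 0.051075 = 0.0520.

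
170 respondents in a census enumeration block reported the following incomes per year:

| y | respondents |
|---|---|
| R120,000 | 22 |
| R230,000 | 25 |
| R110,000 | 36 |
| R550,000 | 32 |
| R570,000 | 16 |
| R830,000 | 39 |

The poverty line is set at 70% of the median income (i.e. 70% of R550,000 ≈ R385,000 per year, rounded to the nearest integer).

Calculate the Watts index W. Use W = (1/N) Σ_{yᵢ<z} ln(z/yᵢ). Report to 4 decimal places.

0.4919

Poor units: 36×R110,000, 22×R120,000, 25×R230,000 (q = 83 of N = 170).
Log shortfalls: ln(385000/110000) = 1.2528 (×36); ln(385000/120000) = 1.1658 (×22); ln(385000/230000) = 0.5152 (×25).
W = 83.625103 / 170 = 0.4919.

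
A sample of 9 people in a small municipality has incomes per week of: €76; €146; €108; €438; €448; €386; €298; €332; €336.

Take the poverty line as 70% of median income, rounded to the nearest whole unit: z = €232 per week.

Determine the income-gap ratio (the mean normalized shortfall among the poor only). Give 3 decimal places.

0.526

Below the line: €76, €108, €146 (q = 3 of N = 9).
Relative gaps: 0.6724, 0.5345, 0.3707; sum = 1.577586.
The income-gap ratio divides by q (the poor only): 1.577586 / 3 = 0.526.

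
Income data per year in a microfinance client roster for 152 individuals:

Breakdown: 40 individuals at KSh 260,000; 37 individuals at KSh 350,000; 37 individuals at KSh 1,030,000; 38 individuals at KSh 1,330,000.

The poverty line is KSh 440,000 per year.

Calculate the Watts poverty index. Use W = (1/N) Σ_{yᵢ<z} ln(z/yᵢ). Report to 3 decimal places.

Incomes under z: 40×KSh 260,000, 37×KSh 350,000 (q = 77 of N = 152).
ln(z/y) terms: ln(440000/260000) = 0.5261 (×40); ln(440000/350000) = 0.2288 (×37).
W = 29.510862 / 152 = 0.194.

0.194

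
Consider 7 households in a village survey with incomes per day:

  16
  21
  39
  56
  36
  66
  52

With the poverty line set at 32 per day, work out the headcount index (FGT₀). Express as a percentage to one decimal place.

2 of the 7 households have income below 32.
H = 2/7 = 28.6%.

28.6%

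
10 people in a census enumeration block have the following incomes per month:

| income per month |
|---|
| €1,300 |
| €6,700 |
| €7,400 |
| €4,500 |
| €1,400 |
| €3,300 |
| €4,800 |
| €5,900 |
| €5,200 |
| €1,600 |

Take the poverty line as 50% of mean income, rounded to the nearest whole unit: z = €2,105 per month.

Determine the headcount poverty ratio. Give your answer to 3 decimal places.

0.300

3 of the 10 people have income below €2,105.
H = 3/10 = 0.300.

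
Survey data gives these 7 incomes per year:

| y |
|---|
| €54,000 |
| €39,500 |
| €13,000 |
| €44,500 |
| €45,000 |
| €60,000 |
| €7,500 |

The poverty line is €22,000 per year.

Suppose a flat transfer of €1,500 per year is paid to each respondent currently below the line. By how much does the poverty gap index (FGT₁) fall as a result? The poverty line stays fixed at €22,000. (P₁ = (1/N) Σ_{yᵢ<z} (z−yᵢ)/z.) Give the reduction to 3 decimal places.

0.019

Before: below the line — €7,500, €13,000; poverty gap index (FGT₁) = 0.15260.
After the €1,500 transfer: below the line — €9,000, €14,500; poverty gap index (FGT₁) = 0.13312.
Reduction = 0.15260 − 0.13312 = 0.019.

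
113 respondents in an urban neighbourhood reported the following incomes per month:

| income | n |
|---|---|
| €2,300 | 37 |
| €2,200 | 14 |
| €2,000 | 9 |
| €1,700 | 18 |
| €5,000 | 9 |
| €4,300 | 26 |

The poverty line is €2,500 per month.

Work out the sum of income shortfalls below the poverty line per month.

€30,500

Poor units: 18×€1,700, 9×€2,000, 14×€2,200, 37×€2,300 (q = 78 of N = 113).
Individual gaps: 18×(2500−1700) = 14400; 9×(2500−2000) = 4500; 14×(2500−2200) = 4200; 37×(2500−2300) = 7400.
Aggregate gap = €30,500.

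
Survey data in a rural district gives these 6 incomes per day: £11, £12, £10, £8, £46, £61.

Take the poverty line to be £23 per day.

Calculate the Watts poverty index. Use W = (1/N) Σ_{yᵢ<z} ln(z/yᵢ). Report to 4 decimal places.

Below the line: £8, £10, £11, £12 (q = 4 of N = 6).
Log shortfalls: ln(23/8) = 1.0561; ln(23/10) = 0.8329; ln(23/11) = 0.7376; ln(23/12) = 0.6506.
W = 3.277148 / 6 = 0.5462.

0.5462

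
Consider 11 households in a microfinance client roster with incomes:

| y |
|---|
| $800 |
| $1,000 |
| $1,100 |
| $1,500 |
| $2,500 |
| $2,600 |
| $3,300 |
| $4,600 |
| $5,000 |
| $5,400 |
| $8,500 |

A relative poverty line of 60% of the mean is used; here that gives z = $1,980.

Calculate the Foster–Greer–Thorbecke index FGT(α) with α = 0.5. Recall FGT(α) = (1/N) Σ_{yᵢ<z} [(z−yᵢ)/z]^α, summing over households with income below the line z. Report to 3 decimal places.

Poor units: $800, $1,000, $1,100, $1,500 (q = 4 of N = 11).
Normalized shortfalls: (1980−800)/1980 = 0.5960; (1980−1000)/1980 = 0.4949; (1980−1100)/1980 = 0.4444; (1980−1500)/1980 = 0.2424.
Raised to α = 0.5: 0.77198; 0.70353; 0.66667; 0.49237.
Sum = 2.634543; FGT(0.5) = 2.634543 / 11 = 0.240.

0.240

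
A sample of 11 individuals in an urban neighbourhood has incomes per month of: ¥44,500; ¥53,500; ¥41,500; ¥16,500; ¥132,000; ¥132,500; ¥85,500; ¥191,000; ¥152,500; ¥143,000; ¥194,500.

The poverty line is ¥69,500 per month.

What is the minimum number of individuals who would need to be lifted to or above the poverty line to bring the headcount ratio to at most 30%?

1

4 of the 11 individuals are poor, so H = 4/11 = 0.364.
A headcount ratio of at most 30% allows at most ⌊0.30 × 11⌋ = 3 poor individuals.
So at least 4 − 3 = 1 must be lifted.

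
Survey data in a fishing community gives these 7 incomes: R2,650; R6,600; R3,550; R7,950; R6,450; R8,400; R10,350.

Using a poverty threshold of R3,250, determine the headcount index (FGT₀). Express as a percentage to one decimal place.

1 of the 7 workers have income below R3,250.
H = 1/7 = 14.3%.

14.3%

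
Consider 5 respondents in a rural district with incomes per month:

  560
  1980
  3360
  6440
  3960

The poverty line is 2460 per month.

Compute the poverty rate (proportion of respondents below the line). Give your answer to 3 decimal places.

2 of the 5 respondents have income below 2460.
H = 2/5 = 0.400.

0.400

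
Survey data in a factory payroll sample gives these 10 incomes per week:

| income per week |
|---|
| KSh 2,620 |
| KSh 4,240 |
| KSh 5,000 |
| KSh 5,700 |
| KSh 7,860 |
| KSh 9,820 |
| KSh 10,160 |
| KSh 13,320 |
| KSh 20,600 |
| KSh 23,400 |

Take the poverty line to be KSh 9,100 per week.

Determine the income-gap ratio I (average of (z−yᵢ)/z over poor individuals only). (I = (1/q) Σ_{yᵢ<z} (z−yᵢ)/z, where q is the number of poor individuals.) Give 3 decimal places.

Incomes under z: KSh 2,620, KSh 4,240, KSh 5,000, KSh 5,700, KSh 7,860 (q = 5 of N = 10).
Relative gaps: 0.7121, 0.5341, 0.4505, 0.3736, 0.1363; sum = 2.206593.
I averages over the q = 5 poor units only: 2.206593 / 5 = 0.441.

0.441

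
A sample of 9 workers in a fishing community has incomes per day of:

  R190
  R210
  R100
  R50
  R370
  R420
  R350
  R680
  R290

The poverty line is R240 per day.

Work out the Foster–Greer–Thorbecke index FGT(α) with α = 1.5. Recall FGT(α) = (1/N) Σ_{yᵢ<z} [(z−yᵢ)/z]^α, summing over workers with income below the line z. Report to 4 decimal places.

Below z: R50, R100, R190, R210 (q = 4 of N = 9).
Shortfall ratios: (240−50)/240 = 0.7917; (240−100)/240 = 0.5833; (240−190)/240 = 0.2083; (240−210)/240 = 0.1250.
Raised to α = 1.5: 0.70439; 0.44553; 0.09509; 0.04419.
Sum = 1.289204; FGT(1.5) = 1.289204 / 9 = 0.1432.

0.1432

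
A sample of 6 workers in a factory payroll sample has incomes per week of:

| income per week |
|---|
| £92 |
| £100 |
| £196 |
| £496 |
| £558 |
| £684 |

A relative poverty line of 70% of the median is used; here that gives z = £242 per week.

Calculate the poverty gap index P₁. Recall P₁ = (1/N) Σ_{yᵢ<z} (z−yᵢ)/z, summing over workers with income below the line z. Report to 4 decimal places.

0.2328

Below z: £92, £100, £196 (q = 3 of N = 6).
Shortfall ratios: (242−92)/242 = 0.6198; (242−100)/242 = 0.5868; (242−196)/242 = 0.1901.
Sum of shortfalls = 1.396694; P₁ averages over all N: 1.396694 / 6 = 0.2328.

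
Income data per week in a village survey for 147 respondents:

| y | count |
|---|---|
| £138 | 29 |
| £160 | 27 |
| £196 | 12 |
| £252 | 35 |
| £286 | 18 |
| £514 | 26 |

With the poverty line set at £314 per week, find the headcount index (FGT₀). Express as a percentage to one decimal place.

82.3%

121 of the 147 respondents have income below £314.
H = 121/147 = 82.3%.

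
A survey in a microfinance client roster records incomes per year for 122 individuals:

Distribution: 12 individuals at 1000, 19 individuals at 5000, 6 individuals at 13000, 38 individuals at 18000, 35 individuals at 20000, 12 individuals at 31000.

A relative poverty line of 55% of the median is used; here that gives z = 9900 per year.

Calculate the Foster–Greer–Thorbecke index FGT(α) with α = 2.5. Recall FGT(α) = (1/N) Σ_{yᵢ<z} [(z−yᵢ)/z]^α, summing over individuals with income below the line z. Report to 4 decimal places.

0.1022

Below z: 12×1000, 19×5000 (q = 31 of N = 122).
Normalized shortfalls: (9900−1000)/9900 = 0.8990 (×12); (9900−5000)/9900 = 0.4949 (×19).
Raised to α = 2.5: 0.76628 (×12); 0.17235 (×19).
Sum = 12.469932; FGT(2.5) = 12.469932 / 122 = 0.1022.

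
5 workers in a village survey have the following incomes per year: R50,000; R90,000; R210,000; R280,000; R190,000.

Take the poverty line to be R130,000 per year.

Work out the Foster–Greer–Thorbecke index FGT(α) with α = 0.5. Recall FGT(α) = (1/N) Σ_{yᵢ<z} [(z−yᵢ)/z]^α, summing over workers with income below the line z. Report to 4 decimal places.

0.2678

Below the line: R50,000, R90,000 (q = 2 of N = 5).
Normalized shortfalls: (130000−50000)/130000 = 0.6154; (130000−90000)/130000 = 0.3077.
Raised to α = 0.5: 0.78446; 0.55470.
Sum = 1.339165; FGT(0.5) = 1.339165 / 5 = 0.2678.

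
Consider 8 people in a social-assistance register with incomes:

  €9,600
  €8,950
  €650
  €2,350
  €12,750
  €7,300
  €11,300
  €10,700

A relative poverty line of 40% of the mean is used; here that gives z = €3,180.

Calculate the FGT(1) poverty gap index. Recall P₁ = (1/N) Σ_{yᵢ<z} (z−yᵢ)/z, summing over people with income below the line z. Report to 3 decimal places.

0.132

Below the line: €650, €2,350 (q = 2 of N = 8).
Gap ratios (z−y)/z: (3180−650)/3180 = 0.7956; (3180−2350)/3180 = 0.2610.
Σ = 1.056604. Dividing by the full population N = 8 gives P₁ = 0.132.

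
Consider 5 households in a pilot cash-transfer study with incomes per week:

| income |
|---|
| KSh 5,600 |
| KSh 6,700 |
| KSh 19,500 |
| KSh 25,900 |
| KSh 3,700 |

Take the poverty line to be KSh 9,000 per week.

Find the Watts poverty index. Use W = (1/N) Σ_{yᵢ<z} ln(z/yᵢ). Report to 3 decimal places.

0.332

Below the line: KSh 3,700, KSh 5,600, KSh 6,700 (q = 3 of N = 5).
Log shortfalls: ln(9000/3700) = 0.8889; ln(9000/5600) = 0.4745; ln(9000/6700) = 0.2951.
W = 1.658467 / 5 = 0.332.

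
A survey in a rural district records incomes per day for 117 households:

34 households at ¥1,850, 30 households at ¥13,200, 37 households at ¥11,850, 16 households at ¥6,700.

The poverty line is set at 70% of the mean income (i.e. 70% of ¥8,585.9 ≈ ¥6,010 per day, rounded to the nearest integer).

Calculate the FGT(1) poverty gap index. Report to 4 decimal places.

Poor units: 34×¥1,850 (q = 34 of N = 117).
Normalized shortfalls: (6010−1850)/6010 = 0.6922 (×34).
Sum of shortfalls = 23.534110; P₁ averages over all N: 23.534110 / 117 = 0.2011.

0.2011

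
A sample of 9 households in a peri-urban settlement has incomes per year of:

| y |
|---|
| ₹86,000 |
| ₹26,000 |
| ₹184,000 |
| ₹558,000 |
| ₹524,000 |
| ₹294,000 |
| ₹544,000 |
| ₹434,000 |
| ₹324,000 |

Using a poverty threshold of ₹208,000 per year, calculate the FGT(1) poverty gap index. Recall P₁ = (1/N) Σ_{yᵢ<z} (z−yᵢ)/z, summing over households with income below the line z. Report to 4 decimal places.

0.1752

Below z: ₹26,000, ₹86,000, ₹184,000 (q = 3 of N = 9).
Normalized shortfalls: (208000−26000)/208000 = 0.8750; (208000−86000)/208000 = 0.5865; (208000−184000)/208000 = 0.1154.
Σ = 1.576923. Dividing by the full population N = 9 gives P₁ = 0.1752.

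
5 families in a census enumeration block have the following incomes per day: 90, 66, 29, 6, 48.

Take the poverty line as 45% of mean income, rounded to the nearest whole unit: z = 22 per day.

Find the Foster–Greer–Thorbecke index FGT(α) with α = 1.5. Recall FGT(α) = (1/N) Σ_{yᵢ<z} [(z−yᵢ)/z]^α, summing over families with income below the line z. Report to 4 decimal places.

Incomes under z: 6 (q = 1 of N = 5).
Gap ratios (z−y)/z: (22−6)/22 = 0.7273.
Raised to α = 1.5: 0.62022.
Sum = 0.620220; FGT(1.5) = 0.620220 / 5 = 0.1240.

0.1240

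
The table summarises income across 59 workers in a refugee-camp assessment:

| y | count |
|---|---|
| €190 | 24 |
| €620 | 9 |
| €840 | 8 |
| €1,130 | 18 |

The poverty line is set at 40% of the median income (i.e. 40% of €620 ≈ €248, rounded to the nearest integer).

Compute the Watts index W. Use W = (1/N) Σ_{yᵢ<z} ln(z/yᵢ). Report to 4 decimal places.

0.1084

Poor units: 24×€190 (q = 24 of N = 59).
Log shortfalls: ln(248/190) = 0.2664 (×24).
W = 6.393712 / 59 = 0.1084.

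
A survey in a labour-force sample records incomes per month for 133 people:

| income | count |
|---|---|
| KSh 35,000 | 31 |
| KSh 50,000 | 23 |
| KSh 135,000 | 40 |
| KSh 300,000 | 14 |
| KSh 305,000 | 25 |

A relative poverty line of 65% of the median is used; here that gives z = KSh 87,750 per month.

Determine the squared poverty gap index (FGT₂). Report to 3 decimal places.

0.116

Below the line: 31×KSh 35,000, 23×KSh 50,000 (q = 54 of N = 133).
Normalized shortfalls: (87750−35000)/87750 = 0.6011 (×31); (87750−50000)/87750 = 0.4302 (×23).
Squared: 0.3614 (×31); 0.1851 (×23).
Sum = 15.459079; P₂ = 15.459079 / 133 = 0.116.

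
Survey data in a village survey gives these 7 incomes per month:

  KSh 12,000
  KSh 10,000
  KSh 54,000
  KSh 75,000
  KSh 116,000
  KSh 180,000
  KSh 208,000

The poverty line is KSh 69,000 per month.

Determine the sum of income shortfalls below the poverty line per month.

Poor units: KSh 10,000, KSh 12,000, KSh 54,000 (q = 3 of N = 7).
Individual gaps: 69000−10000 = 59000; 69000−12000 = 57000; 69000−54000 = 15000.
Aggregate gap = KSh 131,000.

KSh 131,000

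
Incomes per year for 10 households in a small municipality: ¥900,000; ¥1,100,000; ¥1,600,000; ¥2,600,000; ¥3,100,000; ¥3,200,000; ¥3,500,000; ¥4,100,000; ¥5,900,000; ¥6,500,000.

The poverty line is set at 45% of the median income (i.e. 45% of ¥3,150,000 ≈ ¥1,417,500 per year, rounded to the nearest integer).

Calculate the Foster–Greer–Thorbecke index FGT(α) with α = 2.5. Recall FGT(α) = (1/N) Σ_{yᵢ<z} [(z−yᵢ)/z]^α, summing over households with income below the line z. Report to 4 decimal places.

Incomes under z: ¥900,000, ¥1,100,000 (q = 2 of N = 10).
Normalized shortfalls: (1417500−900000)/1417500 = 0.3651; (1417500−1100000)/1417500 = 0.2240.
Raised to α = 2.5: 0.08053; 0.02374.
Sum = 0.104276; FGT(2.5) = 0.104276 / 10 = 0.0104.

0.0104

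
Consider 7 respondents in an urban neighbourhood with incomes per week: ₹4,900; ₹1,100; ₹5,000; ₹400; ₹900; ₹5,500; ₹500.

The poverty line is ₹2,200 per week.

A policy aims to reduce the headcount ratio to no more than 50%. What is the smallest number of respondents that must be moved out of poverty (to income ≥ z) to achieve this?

1

Currently q = 4 of N = 7 are below the line (H = 0.571).
A headcount ratio of at most 50% allows at most ⌊0.50 × 7⌋ = 3 poor respondents.
So at least 4 − 3 = 1 must be lifted.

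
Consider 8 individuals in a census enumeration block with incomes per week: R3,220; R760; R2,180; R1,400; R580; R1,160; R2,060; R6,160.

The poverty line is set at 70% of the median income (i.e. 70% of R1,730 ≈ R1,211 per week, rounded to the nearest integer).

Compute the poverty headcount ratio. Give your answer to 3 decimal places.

3 of the 8 individuals have income below R1,211.
H = 3/8 = 0.375.

0.375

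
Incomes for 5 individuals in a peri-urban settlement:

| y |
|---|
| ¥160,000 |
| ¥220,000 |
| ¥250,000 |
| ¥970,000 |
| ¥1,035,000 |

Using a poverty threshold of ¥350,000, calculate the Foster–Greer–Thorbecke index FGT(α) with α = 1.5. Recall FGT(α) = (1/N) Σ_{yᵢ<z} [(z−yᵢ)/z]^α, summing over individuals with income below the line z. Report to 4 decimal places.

0.1558

Incomes under z: ¥160,000, ¥220,000, ¥250,000 (q = 3 of N = 5).
Relative gaps: (350000−160000)/350000 = 0.5429; (350000−220000)/350000 = 0.3714; (350000−250000)/350000 = 0.2857.
Raised to α = 1.5: 0.39997; 0.22637; 0.15272.
Sum = 0.779058; FGT(1.5) = 0.779058 / 5 = 0.1558.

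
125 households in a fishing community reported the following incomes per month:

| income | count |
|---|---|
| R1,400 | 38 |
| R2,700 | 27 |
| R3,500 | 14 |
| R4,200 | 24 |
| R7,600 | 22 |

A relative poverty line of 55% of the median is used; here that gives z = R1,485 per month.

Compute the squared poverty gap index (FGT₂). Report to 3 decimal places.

Below z: 38×R1,400 (q = 38 of N = 125).
Normalized shortfalls: (1485−1400)/1485 = 0.0572 (×38).
Squared: 0.0033 (×38).
Sum = 0.124500; P₂ = 0.124500 / 125 = 0.001.

0.001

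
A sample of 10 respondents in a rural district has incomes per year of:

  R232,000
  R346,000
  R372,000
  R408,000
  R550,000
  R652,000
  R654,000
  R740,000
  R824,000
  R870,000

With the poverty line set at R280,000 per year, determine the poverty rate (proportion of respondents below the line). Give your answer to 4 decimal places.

0.1000

1 of the 10 respondents have income below R280,000.
H = 1/10 = 0.1000.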